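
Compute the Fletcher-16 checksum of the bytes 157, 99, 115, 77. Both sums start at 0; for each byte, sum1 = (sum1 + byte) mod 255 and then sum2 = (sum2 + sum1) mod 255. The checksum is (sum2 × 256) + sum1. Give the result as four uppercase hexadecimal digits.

Running sums (mod 255):
  after byte 0 (157): sum1=157, sum2=157
  after byte 1 (99): sum1=1, sum2=158
  after byte 2 (115): sum1=116, sum2=19
  after byte 3 (77): sum1=193, sum2=212
Checksum = sum2·256 + sum1 = 212·256 + 193 = 54465 = 0xD4C1.

D4C1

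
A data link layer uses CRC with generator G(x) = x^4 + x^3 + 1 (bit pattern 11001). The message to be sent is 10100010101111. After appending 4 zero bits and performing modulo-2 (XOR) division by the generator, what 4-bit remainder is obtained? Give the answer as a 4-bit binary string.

0111

Append 4 zeros: 101000101011110000. Divide by 11001 (XOR where the leading bit is 1):
  pos 0: 10100 XOR 11001 = 01101
  pos 1: 11010 XOR 11001 = 00011
  pos 4: 11101 XOR 11001 = 00100
  pos 6: 10001 XOR 11001 = 01000
  pos 7: 10001 XOR 11001 = 01000
  pos 8: 10001 XOR 11001 = 01000
  pos 9: 10001 XOR 11001 = 01000
  pos 10: 10000 XOR 11001 = 01001
  pos 11: 10010 XOR 11001 = 01011
  pos 12: 10110 XOR 11001 = 01111
  pos 13: 11110 XOR 11001 = 00111
Remainder (last 4 bits) = 0111. This is the CRC / FCS.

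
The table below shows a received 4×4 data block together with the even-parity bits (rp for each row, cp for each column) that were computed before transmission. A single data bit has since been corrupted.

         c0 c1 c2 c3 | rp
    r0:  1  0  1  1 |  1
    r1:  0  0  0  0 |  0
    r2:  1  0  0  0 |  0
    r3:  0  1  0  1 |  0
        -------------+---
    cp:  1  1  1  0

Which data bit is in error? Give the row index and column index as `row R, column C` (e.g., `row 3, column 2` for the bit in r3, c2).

row 2, column 0

Recompute each row's even parity and compare to rp:
  r0: data parity 1, sent rp 1 → ok
  r1: data parity 0, sent rp 0 → ok
  r2: data parity 1, sent rp 0 → mismatch
  r3: data parity 0, sent rp 0 → ok
Recompute each column's even parity and compare to cp:
  c0: data parity 0, sent cp 1 → mismatch
  c1: data parity 1, sent cp 1 → ok
  c2: data parity 1, sent cp 1 → ok
  c3: data parity 0, sent cp 0 → ok
Exactly one row (r2) and one column (c0) fail → the flipped bit is at their intersection.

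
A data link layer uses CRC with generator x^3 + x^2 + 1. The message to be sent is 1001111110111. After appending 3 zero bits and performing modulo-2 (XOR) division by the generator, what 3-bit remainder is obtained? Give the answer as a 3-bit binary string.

101

Append 3 zeros: 1001111110111000. Divide by 1101 (XOR where the leading bit is 1):
  pos 0: 1001 XOR 1101 = 0100
  pos 1: 1001 XOR 1101 = 0100
  pos 2: 1001 XOR 1101 = 0100
  pos 3: 1001 XOR 1101 = 0100
  pos 4: 1001 XOR 1101 = 0100
  pos 5: 1001 XOR 1101 = 0100
  pos 6: 1000 XOR 1101 = 0101
  pos 7: 1011 XOR 1101 = 0110
  pos 8: 1101 XOR 1101 = 0000
  pos 12: 1000 XOR 1101 = 0101
Remainder (last 3 bits) = 101. This is the CRC / FCS.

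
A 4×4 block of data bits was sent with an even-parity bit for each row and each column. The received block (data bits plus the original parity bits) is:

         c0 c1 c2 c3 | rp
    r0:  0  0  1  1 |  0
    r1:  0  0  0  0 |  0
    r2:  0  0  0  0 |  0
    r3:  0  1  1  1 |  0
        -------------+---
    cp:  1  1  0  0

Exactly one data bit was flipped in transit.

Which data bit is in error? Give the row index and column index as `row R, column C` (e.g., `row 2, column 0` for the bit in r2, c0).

row 3, column 0

Recompute each row's even parity and compare to rp:
  r0: data parity 0, sent rp 0 → ok
  r1: data parity 0, sent rp 0 → ok
  r2: data parity 0, sent rp 0 → ok
  r3: data parity 1, sent rp 0 → mismatch
Recompute each column's even parity and compare to cp:
  c0: data parity 0, sent cp 1 → mismatch
  c1: data parity 1, sent cp 1 → ok
  c2: data parity 0, sent cp 0 → ok
  c3: data parity 0, sent cp 0 → ok
Exactly one row (r3) and one column (c0) fail → the flipped bit is at their intersection.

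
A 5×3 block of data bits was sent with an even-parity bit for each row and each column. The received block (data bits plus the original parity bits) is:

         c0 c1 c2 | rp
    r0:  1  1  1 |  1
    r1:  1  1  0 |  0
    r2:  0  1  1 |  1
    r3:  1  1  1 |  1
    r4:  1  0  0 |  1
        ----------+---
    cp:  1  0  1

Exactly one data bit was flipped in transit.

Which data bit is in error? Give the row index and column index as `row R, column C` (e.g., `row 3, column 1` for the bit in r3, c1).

Recompute each row's even parity and compare to rp:
  r0: data parity 1, sent rp 1 → ok
  r1: data parity 0, sent rp 0 → ok
  r2: data parity 0, sent rp 1 → mismatch
  r3: data parity 1, sent rp 1 → ok
  r4: data parity 1, sent rp 1 → ok
Recompute each column's even parity and compare to cp:
  c0: data parity 0, sent cp 1 → mismatch
  c1: data parity 0, sent cp 0 → ok
  c2: data parity 1, sent cp 1 → ok
Exactly one row (r2) and one column (c0) fail → the flipped bit is at their intersection.

row 2, column 0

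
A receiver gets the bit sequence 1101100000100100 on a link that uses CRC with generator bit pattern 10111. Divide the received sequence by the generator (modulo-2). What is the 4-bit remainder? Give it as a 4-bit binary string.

Modulo-2 division of 1101100000100100 by 10111:
  pos 0: 11011 XOR 10111 = 01100
  pos 1: 11000 XOR 10111 = 01111
  pos 2: 11110 XOR 10111 = 01001
  pos 3: 10010 XOR 10111 = 00101
  pos 5: 10100 XOR 10111 = 00011
  pos 8: 11100 XOR 10111 = 01011
  pos 9: 10111 XOR 10111 = 00000
Remainder = 0000 (zero — the frame passes the CRC check).

0000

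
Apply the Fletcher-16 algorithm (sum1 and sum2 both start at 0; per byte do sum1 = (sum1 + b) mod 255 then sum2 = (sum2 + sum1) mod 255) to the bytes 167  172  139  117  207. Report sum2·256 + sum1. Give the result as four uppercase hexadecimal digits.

Running sums (mod 255):
  after byte 0 (167): sum1=167, sum2=167
  after byte 1 (172): sum1=84, sum2=251
  after byte 2 (139): sum1=223, sum2=219
  after byte 3 (117): sum1=85, sum2=49
  after byte 4 (207): sum1=37, sum2=86
Checksum = sum2·256 + sum1 = 86·256 + 37 = 22053 = 0x5625.

5625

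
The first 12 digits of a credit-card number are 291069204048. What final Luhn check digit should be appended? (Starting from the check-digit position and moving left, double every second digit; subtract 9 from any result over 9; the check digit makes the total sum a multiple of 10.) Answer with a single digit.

6

Partial digits right→left: 8 4 0 4 0 2 9 6 0 1 9 2
Double every second digit counting from the check-digit position (so the 1st, 3rd, 5th, ... of the partial from the right).
  doubled (with −9 where >9): 7 0 0 9 0 9 → sum 25
  kept as-is: 4 4 2 6 1 2 → sum 19
Total = 25 + 19 = 44.
Check digit = (10 − (44 mod 10)) mod 10 = 6.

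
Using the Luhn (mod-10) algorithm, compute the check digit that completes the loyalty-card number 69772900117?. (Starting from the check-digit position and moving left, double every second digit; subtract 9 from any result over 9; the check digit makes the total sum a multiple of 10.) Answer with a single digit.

Partial digits right→left: 7 1 1 0 0 9 2 7 7 9 6
Double every second digit counting from the check-digit position (so the 1st, 3rd, 5th, ... of the partial from the right).
  doubled (with −9 where >9): 5 2 0 4 5 3 → sum 19
  kept as-is: 1 0 9 7 9 → sum 26
Total = 19 + 26 = 45.
Check digit = (10 − (45 mod 10)) mod 10 = 5.

5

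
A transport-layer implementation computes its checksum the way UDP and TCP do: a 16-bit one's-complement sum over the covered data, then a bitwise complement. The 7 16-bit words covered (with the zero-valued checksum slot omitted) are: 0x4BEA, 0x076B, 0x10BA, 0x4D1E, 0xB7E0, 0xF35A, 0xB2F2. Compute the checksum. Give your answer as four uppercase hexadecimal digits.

One's-complement addition (fold any carry out of bit 15 back into bit 0):
  0x4BEA + 0x076B = 0x05355
  0x5355 + 0x10BA = 0x0640F
  0x640F + 0x4D1E = 0x0B12D
  0xB12D + 0xB7E0 = 0x1690D → wrap carry → 0x690E
  0x690E + 0xF35A = 0x15C68 → wrap carry → 0x5C69
  0x5C69 + 0xB2F2 = 0x10F5B → wrap carry → 0x0F5C
One's-complement sum = 0x0F5C.
Checksum = ~0x0F5C & 0xFFFF = 0xF0A3.

F0A3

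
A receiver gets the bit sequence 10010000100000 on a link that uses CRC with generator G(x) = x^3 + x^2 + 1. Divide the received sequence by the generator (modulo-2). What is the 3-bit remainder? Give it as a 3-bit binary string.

000

Modulo-2 division of 10010000100000 by 1101:
  pos 0: 1001 XOR 1101 = 0100
  pos 1: 1000 XOR 1101 = 0101
  pos 2: 1010 XOR 1101 = 0111
  pos 3: 1110 XOR 1101 = 0011
  pos 5: 1101 XOR 1101 = 0000
Remainder = 000 (zero — the frame passes the CRC check).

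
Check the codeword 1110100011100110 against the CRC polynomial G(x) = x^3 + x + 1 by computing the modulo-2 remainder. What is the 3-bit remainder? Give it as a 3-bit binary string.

101

Modulo-2 division of 1110100011100110 by 1011:
  pos 0: 1110 XOR 1011 = 0101
  pos 1: 1011 XOR 1011 = 0000
  pos 8: 1110 XOR 1011 = 0101
  pos 9: 1010 XOR 1011 = 0001
  pos 12: 1110 XOR 1011 = 0101
Remainder = 101 (nonzero — an error is detected).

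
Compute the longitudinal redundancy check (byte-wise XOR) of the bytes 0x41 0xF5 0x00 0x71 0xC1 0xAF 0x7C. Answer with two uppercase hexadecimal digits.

XOR the bytes together:
  start with 0x41
  0x41 ⊕ 0xF5 = 0xB4
  0xB4 ⊕ 0x00 = 0xB4
  0xB4 ⊕ 0x71 = 0xC5
  0xC5 ⊕ 0xC1 = 0x04
  0x04 ⊕ 0xAF = 0xAB
  0xAB ⊕ 0x7C = 0xD7

D7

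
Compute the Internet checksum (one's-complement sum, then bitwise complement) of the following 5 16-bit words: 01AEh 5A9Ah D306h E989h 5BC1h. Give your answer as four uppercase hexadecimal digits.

8B65

One's-complement addition (fold any carry out of bit 15 back into bit 0):
  0x01AE + 0x5A9A = 0x05C48
  0x5C48 + 0xD306 = 0x12F4E → wrap carry → 0x2F4F
  0x2F4F + 0xE989 = 0x118D8 → wrap carry → 0x18D9
  0x18D9 + 0x5BC1 = 0x0749A
One's-complement sum = 0x749A.
Checksum = ~0x749A & 0xFFFF = 0x8B65.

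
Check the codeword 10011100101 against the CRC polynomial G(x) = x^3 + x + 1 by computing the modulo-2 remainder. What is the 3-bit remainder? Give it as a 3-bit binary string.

101

Modulo-2 division of 10011100101 by 1011:
  pos 0: 1001 XOR 1011 = 0010
  pos 2: 1011 XOR 1011 = 0000
Remainder = 101 (nonzero — an error is detected).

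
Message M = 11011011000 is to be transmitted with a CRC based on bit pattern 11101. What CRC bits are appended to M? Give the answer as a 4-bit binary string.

Append 4 zeros: 110110110000000. Divide by 11101 (XOR where the leading bit is 1):
  pos 0: 11011 XOR 11101 = 00110
  pos 2: 11001 XOR 11101 = 00100
  pos 4: 10010 XOR 11101 = 01111
  pos 5: 11110 XOR 11101 = 00011
  pos 8: 11000 XOR 11101 = 00101
  pos 10: 10100 XOR 11101 = 01001
Remainder (last 4 bits) = 1001. This is the CRC / FCS.

1001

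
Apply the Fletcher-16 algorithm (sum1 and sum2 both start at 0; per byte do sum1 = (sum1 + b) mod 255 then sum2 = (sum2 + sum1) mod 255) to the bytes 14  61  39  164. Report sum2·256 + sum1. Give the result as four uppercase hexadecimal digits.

E217

Running sums (mod 255):
  after byte 0 (14): sum1=14, sum2=14
  after byte 1 (61): sum1=75, sum2=89
  after byte 2 (39): sum1=114, sum2=203
  after byte 3 (164): sum1=23, sum2=226
Checksum = sum2·256 + sum1 = 226·256 + 23 = 57879 = 0xE217.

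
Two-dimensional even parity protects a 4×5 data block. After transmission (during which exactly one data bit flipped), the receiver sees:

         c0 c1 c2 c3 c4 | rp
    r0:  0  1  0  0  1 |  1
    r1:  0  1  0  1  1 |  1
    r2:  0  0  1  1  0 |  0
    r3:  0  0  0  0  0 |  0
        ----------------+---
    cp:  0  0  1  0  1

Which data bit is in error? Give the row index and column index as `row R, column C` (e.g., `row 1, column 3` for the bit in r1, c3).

row 0, column 4

Recompute each row's even parity and compare to rp:
  r0: data parity 0, sent rp 1 → mismatch
  r1: data parity 1, sent rp 1 → ok
  r2: data parity 0, sent rp 0 → ok
  r3: data parity 0, sent rp 0 → ok
Recompute each column's even parity and compare to cp:
  c0: data parity 0, sent cp 0 → ok
  c1: data parity 0, sent cp 0 → ok
  c2: data parity 1, sent cp 1 → ok
  c3: data parity 0, sent cp 0 → ok
  c4: data parity 0, sent cp 1 → mismatch
Exactly one row (r0) and one column (c4) fail → the flipped bit is at their intersection.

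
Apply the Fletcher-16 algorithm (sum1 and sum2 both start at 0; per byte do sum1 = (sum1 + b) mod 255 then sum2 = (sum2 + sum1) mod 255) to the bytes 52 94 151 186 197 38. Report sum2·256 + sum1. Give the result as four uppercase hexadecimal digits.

Running sums (mod 255):
  after byte 0 (52): sum1=52, sum2=52
  after byte 1 (94): sum1=146, sum2=198
  after byte 2 (151): sum1=42, sum2=240
  after byte 3 (186): sum1=228, sum2=213
  after byte 4 (197): sum1=170, sum2=128
  after byte 5 (38): sum1=208, sum2=81
Checksum = sum2·256 + sum1 = 81·256 + 208 = 20944 = 0x51D0.

51D0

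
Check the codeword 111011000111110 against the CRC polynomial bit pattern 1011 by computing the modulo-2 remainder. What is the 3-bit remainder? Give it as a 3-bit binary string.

Modulo-2 division of 111011000111110 by 1011:
  pos 0: 1110 XOR 1011 = 0101
  pos 1: 1011 XOR 1011 = 0000
  pos 5: 1000 XOR 1011 = 0011
  pos 7: 1111 XOR 1011 = 0100
  pos 8: 1001 XOR 1011 = 0010
  pos 10: 1011 XOR 1011 = 0000
Remainder = 000 (zero — the frame passes the CRC check).

000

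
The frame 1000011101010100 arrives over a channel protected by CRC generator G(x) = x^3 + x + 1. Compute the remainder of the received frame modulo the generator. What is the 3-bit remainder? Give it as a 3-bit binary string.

000

Modulo-2 division of 1000011101010100 by 1011:
  pos 0: 1000 XOR 1011 = 0011
  pos 2: 1101 XOR 1011 = 0110
  pos 3: 1101 XOR 1011 = 0110
  pos 4: 1101 XOR 1011 = 0110
  pos 5: 1100 XOR 1011 = 0111
  pos 6: 1111 XOR 1011 = 0100
  pos 7: 1000 XOR 1011 = 0011
  pos 9: 1110 XOR 1011 = 0101
  pos 10: 1011 XOR 1011 = 0000
Remainder = 000 (zero — the frame passes the CRC check).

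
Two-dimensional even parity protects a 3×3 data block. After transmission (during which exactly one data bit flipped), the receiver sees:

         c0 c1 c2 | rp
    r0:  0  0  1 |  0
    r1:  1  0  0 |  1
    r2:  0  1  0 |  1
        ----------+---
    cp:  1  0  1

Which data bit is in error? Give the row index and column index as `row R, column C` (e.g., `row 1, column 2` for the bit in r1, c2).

Recompute each row's even parity and compare to rp:
  r0: data parity 1, sent rp 0 → mismatch
  r1: data parity 1, sent rp 1 → ok
  r2: data parity 1, sent rp 1 → ok
Recompute each column's even parity and compare to cp:
  c0: data parity 1, sent cp 1 → ok
  c1: data parity 1, sent cp 0 → mismatch
  c2: data parity 1, sent cp 1 → ok
Exactly one row (r0) and one column (c1) fail → the flipped bit is at their intersection.

row 0, column 1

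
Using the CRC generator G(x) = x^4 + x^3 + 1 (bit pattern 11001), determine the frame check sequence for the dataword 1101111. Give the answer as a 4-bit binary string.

0101

Append 4 zeros: 11011110000. Divide by 11001 (XOR where the leading bit is 1):
  pos 0: 11011 XOR 11001 = 00010
  pos 3: 10110 XOR 11001 = 01111
  pos 4: 11110 XOR 11001 = 00111
  pos 6: 11100 XOR 11001 = 00101
Remainder (last 4 bits) = 0101. This is the CRC / FCS.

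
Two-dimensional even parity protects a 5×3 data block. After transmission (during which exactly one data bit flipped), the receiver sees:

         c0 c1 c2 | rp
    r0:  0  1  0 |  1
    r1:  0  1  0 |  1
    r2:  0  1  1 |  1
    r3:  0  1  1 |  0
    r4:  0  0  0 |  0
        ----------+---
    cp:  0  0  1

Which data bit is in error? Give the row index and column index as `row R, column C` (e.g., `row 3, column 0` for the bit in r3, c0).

row 2, column 2

Recompute each row's even parity and compare to rp:
  r0: data parity 1, sent rp 1 → ok
  r1: data parity 1, sent rp 1 → ok
  r2: data parity 0, sent rp 1 → mismatch
  r3: data parity 0, sent rp 0 → ok
  r4: data parity 0, sent rp 0 → ok
Recompute each column's even parity and compare to cp:
  c0: data parity 0, sent cp 0 → ok
  c1: data parity 0, sent cp 0 → ok
  c2: data parity 0, sent cp 1 → mismatch
Exactly one row (r2) and one column (c2) fail → the flipped bit is at their intersection.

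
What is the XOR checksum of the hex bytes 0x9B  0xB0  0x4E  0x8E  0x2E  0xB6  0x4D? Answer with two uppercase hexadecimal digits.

3E

XOR the bytes together:
  start with 0x9B
  0x9B ⊕ 0xB0 = 0x2B
  0x2B ⊕ 0x4E = 0x65
  0x65 ⊕ 0x8E = 0xEB
  0xEB ⊕ 0x2E = 0xC5
  0xC5 ⊕ 0xB6 = 0x73
  0x73 ⊕ 0x4D = 0x3E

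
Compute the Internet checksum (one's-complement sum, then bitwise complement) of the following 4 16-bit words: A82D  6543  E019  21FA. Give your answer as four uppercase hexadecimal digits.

One's-complement addition (fold any carry out of bit 15 back into bit 0):
  0xA82D + 0x6543 = 0x10D70 → wrap carry → 0x0D71
  0x0D71 + 0xE019 = 0x0ED8A
  0xED8A + 0x21FA = 0x10F84 → wrap carry → 0x0F85
One's-complement sum = 0x0F85.
Checksum = ~0x0F85 & 0xFFFF = 0xF07A.

F07A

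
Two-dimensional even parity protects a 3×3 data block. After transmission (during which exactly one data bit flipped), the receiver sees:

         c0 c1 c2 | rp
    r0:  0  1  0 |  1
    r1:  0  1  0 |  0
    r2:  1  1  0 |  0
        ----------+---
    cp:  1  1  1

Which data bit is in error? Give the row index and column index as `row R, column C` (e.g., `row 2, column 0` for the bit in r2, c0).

row 1, column 2

Recompute each row's even parity and compare to rp:
  r0: data parity 1, sent rp 1 → ok
  r1: data parity 1, sent rp 0 → mismatch
  r2: data parity 0, sent rp 0 → ok
Recompute each column's even parity and compare to cp:
  c0: data parity 1, sent cp 1 → ok
  c1: data parity 1, sent cp 1 → ok
  c2: data parity 0, sent cp 1 → mismatch
Exactly one row (r1) and one column (c2) fail → the flipped bit is at their intersection.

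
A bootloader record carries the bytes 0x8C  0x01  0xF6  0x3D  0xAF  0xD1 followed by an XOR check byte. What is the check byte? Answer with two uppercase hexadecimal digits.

XOR the bytes together:
  start with 0x8C
  0x8C ⊕ 0x01 = 0x8D
  0x8D ⊕ 0xF6 = 0x7B
  0x7B ⊕ 0x3D = 0x46
  0x46 ⊕ 0xAF = 0xE9
  0xE9 ⊕ 0xD1 = 0x38

38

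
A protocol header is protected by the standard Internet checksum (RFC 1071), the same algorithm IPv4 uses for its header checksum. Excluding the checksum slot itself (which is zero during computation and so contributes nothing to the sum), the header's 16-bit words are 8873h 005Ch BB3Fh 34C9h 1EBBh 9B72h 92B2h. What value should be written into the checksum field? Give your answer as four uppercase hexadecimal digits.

3A47

One's-complement addition (fold any carry out of bit 15 back into bit 0):
  0x8873 + 0x005C = 0x088CF
  0x88CF + 0xBB3F = 0x1440E → wrap carry → 0x440F
  0x440F + 0x34C9 = 0x078D8
  0x78D8 + 0x1EBB = 0x09793
  0x9793 + 0x9B72 = 0x13305 → wrap carry → 0x3306
  0x3306 + 0x92B2 = 0x0C5B8
One's-complement sum = 0xC5B8.
Checksum = ~0xC5B8 & 0xFFFF = 0x3A47.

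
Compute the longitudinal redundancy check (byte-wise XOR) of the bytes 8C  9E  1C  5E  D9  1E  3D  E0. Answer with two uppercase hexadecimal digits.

4A

XOR the bytes together:
  start with 0x8C
  0x8C ⊕ 0x9E = 0x12
  0x12 ⊕ 0x1C = 0x0E
  0x0E ⊕ 0x5E = 0x50
  0x50 ⊕ 0xD9 = 0x89
  0x89 ⊕ 0x1E = 0x97
  0x97 ⊕ 0x3D = 0xAA
  0xAA ⊕ 0xE0 = 0x4A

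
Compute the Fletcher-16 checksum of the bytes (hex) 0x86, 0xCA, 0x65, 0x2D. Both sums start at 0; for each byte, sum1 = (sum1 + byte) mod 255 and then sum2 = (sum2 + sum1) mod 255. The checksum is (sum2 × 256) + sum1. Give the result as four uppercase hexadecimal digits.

Running sums (mod 255):
  after byte 0 (0x86): sum1=134, sum2=134
  after byte 1 (0xCA): sum1=81, sum2=215
  after byte 2 (0x65): sum1=182, sum2=142
  after byte 3 (0x2D): sum1=227, sum2=114
Checksum = sum2·256 + sum1 = 114·256 + 227 = 29411 = 0x72E3.

72E3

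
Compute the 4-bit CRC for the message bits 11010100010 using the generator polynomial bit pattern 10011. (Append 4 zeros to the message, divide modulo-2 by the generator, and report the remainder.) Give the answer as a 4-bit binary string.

0110

Append 4 zeros: 110101000100000. Divide by 10011 (XOR where the leading bit is 1):
  pos 0: 11010 XOR 10011 = 01001
  pos 1: 10011 XOR 10011 = 00000
  pos 9: 10000 XOR 10011 = 00011
Remainder (last 4 bits) = 0110. This is the CRC / FCS.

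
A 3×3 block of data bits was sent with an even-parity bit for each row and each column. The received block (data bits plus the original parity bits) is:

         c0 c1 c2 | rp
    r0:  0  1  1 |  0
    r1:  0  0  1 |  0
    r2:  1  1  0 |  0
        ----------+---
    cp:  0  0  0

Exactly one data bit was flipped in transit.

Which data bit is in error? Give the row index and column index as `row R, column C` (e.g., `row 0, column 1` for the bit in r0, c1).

row 1, column 0

Recompute each row's even parity and compare to rp:
  r0: data parity 0, sent rp 0 → ok
  r1: data parity 1, sent rp 0 → mismatch
  r2: data parity 0, sent rp 0 → ok
Recompute each column's even parity and compare to cp:
  c0: data parity 1, sent cp 0 → mismatch
  c1: data parity 0, sent cp 0 → ok
  c2: data parity 0, sent cp 0 → ok
Exactly one row (r1) and one column (c0) fail → the flipped bit is at their intersection.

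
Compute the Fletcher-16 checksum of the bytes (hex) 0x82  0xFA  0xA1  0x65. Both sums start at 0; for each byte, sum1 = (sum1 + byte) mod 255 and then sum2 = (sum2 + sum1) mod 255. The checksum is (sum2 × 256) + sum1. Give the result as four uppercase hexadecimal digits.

A384

Running sums (mod 255):
  after byte 0 (0x82): sum1=130, sum2=130
  after byte 1 (0xFA): sum1=125, sum2=0
  after byte 2 (0xA1): sum1=31, sum2=31
  after byte 3 (0x65): sum1=132, sum2=163
Checksum = sum2·256 + sum1 = 163·256 + 132 = 41860 = 0xA384.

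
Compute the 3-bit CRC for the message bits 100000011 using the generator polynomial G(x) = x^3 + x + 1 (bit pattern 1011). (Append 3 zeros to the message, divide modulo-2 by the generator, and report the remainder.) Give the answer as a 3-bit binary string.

011

Append 3 zeros: 100000011000. Divide by 1011 (XOR where the leading bit is 1):
  pos 0: 1000 XOR 1011 = 0011
  pos 2: 1100 XOR 1011 = 0111
  pos 3: 1110 XOR 1011 = 0101
  pos 4: 1011 XOR 1011 = 0000
  pos 8: 1000 XOR 1011 = 0011
Remainder (last 3 bits) = 011. This is the CRC / FCS.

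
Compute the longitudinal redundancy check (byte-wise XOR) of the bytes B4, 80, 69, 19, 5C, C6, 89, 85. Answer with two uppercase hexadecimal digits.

XOR the bytes together:
  start with 0xB4
  0xB4 ⊕ 0x80 = 0x34
  0x34 ⊕ 0x69 = 0x5D
  0x5D ⊕ 0x19 = 0x44
  0x44 ⊕ 0x5C = 0x18
  0x18 ⊕ 0xC6 = 0xDE
  0xDE ⊕ 0x89 = 0x57
  0x57 ⊕ 0x85 = 0xD2

D2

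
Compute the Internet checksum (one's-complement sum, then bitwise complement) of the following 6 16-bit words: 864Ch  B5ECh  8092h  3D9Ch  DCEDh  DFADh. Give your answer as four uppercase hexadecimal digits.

One's-complement addition (fold any carry out of bit 15 back into bit 0):
  0x864C + 0xB5EC = 0x13C38 → wrap carry → 0x3C39
  0x3C39 + 0x8092 = 0x0BCCB
  0xBCCB + 0x3D9C = 0x0FA67
  0xFA67 + 0xDCED = 0x1D754 → wrap carry → 0xD755
  0xD755 + 0xDFAD = 0x1B702 → wrap carry → 0xB703
One's-complement sum = 0xB703.
Checksum = ~0xB703 & 0xFFFF = 0x48FC.

48FC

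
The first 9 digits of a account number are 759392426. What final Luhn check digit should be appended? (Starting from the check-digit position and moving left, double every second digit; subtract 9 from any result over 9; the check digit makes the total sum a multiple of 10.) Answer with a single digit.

Partial digits right→left: 6 2 4 2 9 3 9 5 7
Double every second digit counting from the check-digit position (so the 1st, 3rd, 5th, ... of the partial from the right).
  doubled (with −9 where >9): 3 8 9 9 5 → sum 34
  kept as-is: 2 2 3 5 → sum 12
Total = 34 + 12 = 46.
Check digit = (10 − (46 mod 10)) mod 10 = 4.

4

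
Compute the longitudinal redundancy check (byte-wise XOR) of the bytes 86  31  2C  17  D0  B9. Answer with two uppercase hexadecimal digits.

XOR the bytes together:
  start with 0x86
  0x86 ⊕ 0x31 = 0xB7
  0xB7 ⊕ 0x2C = 0x9B
  0x9B ⊕ 0x17 = 0x8C
  0x8C ⊕ 0xD0 = 0x5C
  0x5C ⊕ 0xB9 = 0xE5

E5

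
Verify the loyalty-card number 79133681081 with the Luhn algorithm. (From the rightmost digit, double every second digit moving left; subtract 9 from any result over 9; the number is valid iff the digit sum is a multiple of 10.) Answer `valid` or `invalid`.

invalid

From the right, keep odd positions and double even positions (subtract 9 from any doubled value over 9):
  doubled (positions 2,4,...): 7 2 3 6 9 → sum 27
  kept (positions 1,3,...): 1 0 8 3 1 7 → sum 20
Total = 47.
47 mod 10 = 7, so the number is invalid.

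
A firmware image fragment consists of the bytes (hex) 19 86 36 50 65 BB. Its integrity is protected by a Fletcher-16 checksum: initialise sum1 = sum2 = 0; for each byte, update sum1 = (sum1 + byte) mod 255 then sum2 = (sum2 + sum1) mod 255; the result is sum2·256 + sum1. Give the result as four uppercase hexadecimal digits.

Running sums (mod 255):
  after byte 0 (19): sum1=25, sum2=25
  after byte 1 (86): sum1=159, sum2=184
  after byte 2 (36): sum1=213, sum2=142
  after byte 3 (50): sum1=38, sum2=180
  after byte 4 (65): sum1=139, sum2=64
  after byte 5 (BB): sum1=71, sum2=135
Checksum = sum2·256 + sum1 = 135·256 + 71 = 34631 = 0x8747.

8747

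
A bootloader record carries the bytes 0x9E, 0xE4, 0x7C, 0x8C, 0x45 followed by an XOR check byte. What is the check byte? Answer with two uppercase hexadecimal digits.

CF

XOR the bytes together:
  start with 0x9E
  0x9E ⊕ 0xE4 = 0x7A
  0x7A ⊕ 0x7C = 0x06
  0x06 ⊕ 0x8C = 0x8A
  0x8A ⊕ 0x45 = 0xCF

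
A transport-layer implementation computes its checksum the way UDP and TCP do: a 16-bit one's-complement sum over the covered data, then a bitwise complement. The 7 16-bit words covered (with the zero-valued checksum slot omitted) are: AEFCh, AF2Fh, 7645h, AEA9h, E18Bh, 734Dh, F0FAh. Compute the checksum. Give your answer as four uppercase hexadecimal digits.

One's-complement addition (fold any carry out of bit 15 back into bit 0):
  0xAEFC + 0xAF2F = 0x15E2B → wrap carry → 0x5E2C
  0x5E2C + 0x7645 = 0x0D471
  0xD471 + 0xAEA9 = 0x1831A → wrap carry → 0x831B
  0x831B + 0xE18B = 0x164A6 → wrap carry → 0x64A7
  0x64A7 + 0x734D = 0x0D7F4
  0xD7F4 + 0xF0FA = 0x1C8EE → wrap carry → 0xC8EF
One's-complement sum = 0xC8EF.
Checksum = ~0xC8EF & 0xFFFF = 0x3710.

3710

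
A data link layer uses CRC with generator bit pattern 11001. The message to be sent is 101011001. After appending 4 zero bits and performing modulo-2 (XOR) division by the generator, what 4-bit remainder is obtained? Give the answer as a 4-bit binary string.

Append 4 zeros: 1010110010000. Divide by 11001 (XOR where the leading bit is 1):
  pos 0: 10101 XOR 11001 = 01100
  pos 1: 11001 XOR 11001 = 00000
  pos 8: 10000 XOR 11001 = 01001
Remainder (last 4 bits) = 1001. This is the CRC / FCS.

1001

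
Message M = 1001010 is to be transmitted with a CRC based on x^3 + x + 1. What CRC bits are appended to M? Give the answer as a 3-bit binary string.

111

Append 3 zeros: 1001010000. Divide by 1011 (XOR where the leading bit is 1):
  pos 0: 1001 XOR 1011 = 0010
  pos 2: 1001 XOR 1011 = 0010
  pos 4: 1000 XOR 1011 = 0011
  pos 6: 1100 XOR 1011 = 0111
Remainder (last 3 bits) = 111. This is the CRC / FCS.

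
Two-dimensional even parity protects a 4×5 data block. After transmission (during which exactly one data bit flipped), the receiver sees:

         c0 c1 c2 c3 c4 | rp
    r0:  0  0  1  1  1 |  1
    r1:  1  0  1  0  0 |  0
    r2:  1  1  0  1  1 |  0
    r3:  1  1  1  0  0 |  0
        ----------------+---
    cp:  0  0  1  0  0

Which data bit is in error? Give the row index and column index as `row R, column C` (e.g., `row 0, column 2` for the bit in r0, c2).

row 3, column 0

Recompute each row's even parity and compare to rp:
  r0: data parity 1, sent rp 1 → ok
  r1: data parity 0, sent rp 0 → ok
  r2: data parity 0, sent rp 0 → ok
  r3: data parity 1, sent rp 0 → mismatch
Recompute each column's even parity and compare to cp:
  c0: data parity 1, sent cp 0 → mismatch
  c1: data parity 0, sent cp 0 → ok
  c2: data parity 1, sent cp 1 → ok
  c3: data parity 0, sent cp 0 → ok
  c4: data parity 0, sent cp 0 → ok
Exactly one row (r3) and one column (c0) fail → the flipped bit is at their intersection.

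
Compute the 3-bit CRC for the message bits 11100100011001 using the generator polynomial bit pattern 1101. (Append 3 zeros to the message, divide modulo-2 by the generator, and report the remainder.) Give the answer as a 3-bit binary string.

010

Append 3 zeros: 11100100011001000. Divide by 1101 (XOR where the leading bit is 1):
  pos 0: 1110 XOR 1101 = 0011
  pos 2: 1101 XOR 1101 = 0000
  pos 9: 1100 XOR 1101 = 0001
  pos 12: 1100 XOR 1101 = 0001
Remainder (last 3 bits) = 010. This is the CRC / FCS.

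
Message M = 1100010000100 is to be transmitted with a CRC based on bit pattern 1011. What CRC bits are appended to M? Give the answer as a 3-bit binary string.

111

Append 3 zeros: 1100010000100000. Divide by 1011 (XOR where the leading bit is 1):
  pos 0: 1100 XOR 1011 = 0111
  pos 1: 1110 XOR 1011 = 0101
  pos 2: 1011 XOR 1011 = 0000
  pos 10: 1000 XOR 1011 = 0011
  pos 12: 1100 XOR 1011 = 0111
Remainder (last 3 bits) = 111. This is the CRC / FCS.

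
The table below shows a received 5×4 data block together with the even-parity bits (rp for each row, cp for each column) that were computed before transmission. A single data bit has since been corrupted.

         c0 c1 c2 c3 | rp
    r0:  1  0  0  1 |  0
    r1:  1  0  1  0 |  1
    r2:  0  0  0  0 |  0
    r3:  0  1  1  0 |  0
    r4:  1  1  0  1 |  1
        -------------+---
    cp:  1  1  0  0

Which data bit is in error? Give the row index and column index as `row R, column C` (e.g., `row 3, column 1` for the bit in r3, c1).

row 1, column 1

Recompute each row's even parity and compare to rp:
  r0: data parity 0, sent rp 0 → ok
  r1: data parity 0, sent rp 1 → mismatch
  r2: data parity 0, sent rp 0 → ok
  r3: data parity 0, sent rp 0 → ok
  r4: data parity 1, sent rp 1 → ok
Recompute each column's even parity and compare to cp:
  c0: data parity 1, sent cp 1 → ok
  c1: data parity 0, sent cp 1 → mismatch
  c2: data parity 0, sent cp 0 → ok
  c3: data parity 0, sent cp 0 → ok
Exactly one row (r1) and one column (c1) fail → the flipped bit is at their intersection.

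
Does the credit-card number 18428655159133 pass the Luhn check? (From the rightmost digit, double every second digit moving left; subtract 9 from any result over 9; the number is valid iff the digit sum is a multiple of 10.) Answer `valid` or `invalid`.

invalid

From the right, keep odd positions and double even positions (subtract 9 from any doubled value over 9):
  doubled (positions 2,4,...): 6 9 2 1 7 8 2 → sum 35
  kept (positions 1,3,...): 3 1 5 5 6 2 8 → sum 30
Total = 65.
65 mod 10 = 5, so the number is invalid.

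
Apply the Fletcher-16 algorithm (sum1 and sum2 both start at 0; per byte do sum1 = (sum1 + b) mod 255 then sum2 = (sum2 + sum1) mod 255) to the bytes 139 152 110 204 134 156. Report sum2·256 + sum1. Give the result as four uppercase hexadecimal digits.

Running sums (mod 255):
  after byte 0 (139): sum1=139, sum2=139
  after byte 1 (152): sum1=36, sum2=175
  after byte 2 (110): sum1=146, sum2=66
  after byte 3 (204): sum1=95, sum2=161
  after byte 4 (134): sum1=229, sum2=135
  after byte 5 (156): sum1=130, sum2=10
Checksum = sum2·256 + sum1 = 10·256 + 130 = 2690 = 0x0A82.

0A82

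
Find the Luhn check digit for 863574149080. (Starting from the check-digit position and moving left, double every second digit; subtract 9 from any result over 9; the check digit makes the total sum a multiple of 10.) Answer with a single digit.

4

Partial digits right→left: 0 8 0 9 4 1 4 7 5 3 6 8
Double every second digit counting from the check-digit position (so the 1st, 3rd, 5th, ... of the partial from the right).
  doubled (with −9 where >9): 0 0 8 8 1 3 → sum 20
  kept as-is: 8 9 1 7 3 8 → sum 36
Total = 20 + 36 = 56.
Check digit = (10 − (56 mod 10)) mod 10 = 4.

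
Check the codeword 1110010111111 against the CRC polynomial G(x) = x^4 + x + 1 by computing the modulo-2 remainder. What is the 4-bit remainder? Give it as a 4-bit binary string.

Modulo-2 division of 1110010111111 by 10011:
  pos 0: 11100 XOR 10011 = 01111
  pos 1: 11111 XOR 10011 = 01100
  pos 2: 11000 XOR 10011 = 01011
  pos 3: 10111 XOR 10011 = 00100
  pos 5: 10011 XOR 10011 = 00000
Remainder = 0111 (nonzero — an error is detected).

0111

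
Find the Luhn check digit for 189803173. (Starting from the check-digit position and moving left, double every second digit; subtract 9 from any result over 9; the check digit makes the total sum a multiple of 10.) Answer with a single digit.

5

Partial digits right→left: 3 7 1 3 0 8 9 8 1
Double every second digit counting from the check-digit position (so the 1st, 3rd, 5th, ... of the partial from the right).
  doubled (with −9 where >9): 6 2 0 9 2 → sum 19
  kept as-is: 7 3 8 8 → sum 26
Total = 19 + 26 = 45.
Check digit = (10 − (45 mod 10)) mod 10 = 5.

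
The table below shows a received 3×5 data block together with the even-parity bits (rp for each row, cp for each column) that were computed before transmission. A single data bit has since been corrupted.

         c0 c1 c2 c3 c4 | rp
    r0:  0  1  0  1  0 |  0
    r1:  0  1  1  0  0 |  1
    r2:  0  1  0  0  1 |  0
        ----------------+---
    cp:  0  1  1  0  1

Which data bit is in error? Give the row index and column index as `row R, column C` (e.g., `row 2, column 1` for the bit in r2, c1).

row 1, column 3

Recompute each row's even parity and compare to rp:
  r0: data parity 0, sent rp 0 → ok
  r1: data parity 0, sent rp 1 → mismatch
  r2: data parity 0, sent rp 0 → ok
Recompute each column's even parity and compare to cp:
  c0: data parity 0, sent cp 0 → ok
  c1: data parity 1, sent cp 1 → ok
  c2: data parity 1, sent cp 1 → ok
  c3: data parity 1, sent cp 0 → mismatch
  c4: data parity 1, sent cp 1 → ok
Exactly one row (r1) and one column (c3) fail → the flipped bit is at their intersection.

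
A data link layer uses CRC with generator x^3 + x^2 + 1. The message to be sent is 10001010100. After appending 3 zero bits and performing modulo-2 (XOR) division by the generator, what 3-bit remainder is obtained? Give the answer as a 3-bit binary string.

000

Append 3 zeros: 10001010100000. Divide by 1101 (XOR where the leading bit is 1):
  pos 0: 1000 XOR 1101 = 0101
  pos 1: 1011 XOR 1101 = 0110
  pos 2: 1100 XOR 1101 = 0001
  pos 5: 1101 XOR 1101 = 0000
Remainder (last 3 bits) = 000. This is the CRC / FCS.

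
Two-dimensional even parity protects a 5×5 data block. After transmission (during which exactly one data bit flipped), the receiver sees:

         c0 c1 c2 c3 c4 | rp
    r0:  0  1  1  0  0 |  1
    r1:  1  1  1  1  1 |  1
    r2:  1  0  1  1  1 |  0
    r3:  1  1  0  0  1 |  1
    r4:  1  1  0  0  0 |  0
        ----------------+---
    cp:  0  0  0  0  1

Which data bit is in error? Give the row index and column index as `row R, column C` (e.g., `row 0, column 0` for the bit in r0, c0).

row 0, column 2

Recompute each row's even parity and compare to rp:
  r0: data parity 0, sent rp 1 → mismatch
  r1: data parity 1, sent rp 1 → ok
  r2: data parity 0, sent rp 0 → ok
  r3: data parity 1, sent rp 1 → ok
  r4: data parity 0, sent rp 0 → ok
Recompute each column's even parity and compare to cp:
  c0: data parity 0, sent cp 0 → ok
  c1: data parity 0, sent cp 0 → ok
  c2: data parity 1, sent cp 0 → mismatch
  c3: data parity 0, sent cp 0 → ok
  c4: data parity 1, sent cp 1 → ok
Exactly one row (r0) and one column (c2) fail → the flipped bit is at their intersection.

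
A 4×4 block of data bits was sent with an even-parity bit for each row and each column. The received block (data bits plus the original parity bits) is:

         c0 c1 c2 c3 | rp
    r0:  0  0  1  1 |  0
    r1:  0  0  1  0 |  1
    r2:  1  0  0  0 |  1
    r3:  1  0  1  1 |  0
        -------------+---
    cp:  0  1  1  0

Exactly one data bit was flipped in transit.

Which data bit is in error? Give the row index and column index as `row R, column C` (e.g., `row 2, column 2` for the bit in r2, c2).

Recompute each row's even parity and compare to rp:
  r0: data parity 0, sent rp 0 → ok
  r1: data parity 1, sent rp 1 → ok
  r2: data parity 1, sent rp 1 → ok
  r3: data parity 1, sent rp 0 → mismatch
Recompute each column's even parity and compare to cp:
  c0: data parity 0, sent cp 0 → ok
  c1: data parity 0, sent cp 1 → mismatch
  c2: data parity 1, sent cp 1 → ok
  c3: data parity 0, sent cp 0 → ok
Exactly one row (r3) and one column (c1) fail → the flipped bit is at their intersection.

row 3, column 1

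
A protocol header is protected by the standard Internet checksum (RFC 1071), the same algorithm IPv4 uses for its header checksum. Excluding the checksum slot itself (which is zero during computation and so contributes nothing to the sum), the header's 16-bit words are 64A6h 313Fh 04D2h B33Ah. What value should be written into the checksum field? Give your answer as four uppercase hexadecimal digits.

One's-complement addition (fold any carry out of bit 15 back into bit 0):
  0x64A6 + 0x313F = 0x095E5
  0x95E5 + 0x04D2 = 0x09AB7
  0x9AB7 + 0xB33A = 0x14DF1 → wrap carry → 0x4DF2
One's-complement sum = 0x4DF2.
Checksum = ~0x4DF2 & 0xFFFF = 0xB20D.

B20D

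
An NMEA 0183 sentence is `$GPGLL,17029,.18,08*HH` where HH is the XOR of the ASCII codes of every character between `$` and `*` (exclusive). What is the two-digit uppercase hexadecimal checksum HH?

XOR the ASCII codes of the payload characters:
  'G' = 0x47 → acc = 0x47
  'P' = 0x50 → acc = 0x17
  'G' = 0x47 → acc = 0x50
  'L' = 0x4C → acc = 0x1C
  'L' = 0x4C → acc = 0x50
  ',' = 0x2C → acc = 0x7C
  '1' = 0x31 → acc = 0x4D
  '7' = 0x37 → acc = 0x7A
  '0' = 0x30 → acc = 0x4A
  '2' = 0x32 → acc = 0x78
  '9' = 0x39 → acc = 0x41
  ',' = 0x2C → acc = 0x6D
  '.' = 0x2E → acc = 0x43
  '1' = 0x31 → acc = 0x72
  '8' = 0x38 → acc = 0x4A
  ',' = 0x2C → acc = 0x66
  '0' = 0x30 → acc = 0x56
  '8' = 0x38 → acc = 0x6E
Checksum = 0x6E.

6E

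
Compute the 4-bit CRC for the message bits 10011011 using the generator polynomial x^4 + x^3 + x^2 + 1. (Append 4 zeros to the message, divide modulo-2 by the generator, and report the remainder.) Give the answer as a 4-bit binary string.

Append 4 zeros: 100110110000. Divide by 11101 (XOR where the leading bit is 1):
  pos 0: 10011 XOR 11101 = 01110
  pos 1: 11100 XOR 11101 = 00001
  pos 5: 11100 XOR 11101 = 00001
Remainder (last 4 bits) = 0100. This is the CRC / FCS.

0100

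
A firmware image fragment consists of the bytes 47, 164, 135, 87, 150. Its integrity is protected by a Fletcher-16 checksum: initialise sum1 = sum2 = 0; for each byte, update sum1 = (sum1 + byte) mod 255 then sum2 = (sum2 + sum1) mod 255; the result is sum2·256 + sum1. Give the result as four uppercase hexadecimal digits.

Running sums (mod 255):
  after byte 0 (47): sum1=47, sum2=47
  after byte 1 (164): sum1=211, sum2=3
  after byte 2 (135): sum1=91, sum2=94
  after byte 3 (87): sum1=178, sum2=17
  after byte 4 (150): sum1=73, sum2=90
Checksum = sum2·256 + sum1 = 90·256 + 73 = 23113 = 0x5A49.

5A49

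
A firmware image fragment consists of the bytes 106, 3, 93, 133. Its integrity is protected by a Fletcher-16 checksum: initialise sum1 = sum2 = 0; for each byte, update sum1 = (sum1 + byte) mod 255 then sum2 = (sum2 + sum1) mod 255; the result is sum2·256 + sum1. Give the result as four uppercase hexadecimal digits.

F250

Running sums (mod 255):
  after byte 0 (106): sum1=106, sum2=106
  after byte 1 (3): sum1=109, sum2=215
  after byte 2 (93): sum1=202, sum2=162
  after byte 3 (133): sum1=80, sum2=242
Checksum = sum2·256 + sum1 = 242·256 + 80 = 62032 = 0xF250.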